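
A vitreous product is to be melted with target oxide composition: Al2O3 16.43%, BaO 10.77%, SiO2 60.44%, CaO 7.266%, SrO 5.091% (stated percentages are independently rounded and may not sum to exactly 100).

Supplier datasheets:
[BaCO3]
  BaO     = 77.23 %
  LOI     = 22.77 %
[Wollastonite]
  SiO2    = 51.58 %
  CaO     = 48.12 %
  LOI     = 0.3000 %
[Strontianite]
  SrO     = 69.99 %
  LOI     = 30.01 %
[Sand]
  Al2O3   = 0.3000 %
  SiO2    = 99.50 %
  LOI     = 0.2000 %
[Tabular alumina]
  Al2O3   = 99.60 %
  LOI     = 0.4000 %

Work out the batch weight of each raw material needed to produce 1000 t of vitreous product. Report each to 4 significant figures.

Each numeric step maintains full precision at each step — intermediates are shown, with 4-significant-digit rounding, in the printout. Each reported figure is rounded only once; derived quantities, including glass mass, ignition loss, the five compositions, totals, yield, are recomputed using the weight values on 1000 t of glass in exact precision, as given in the problem or answer text.
Oxide mass targets, per 1000 t vitreous product:
  Al2O3: 16.43% × 1000 = 164.3 t
  BaO: 10.77% × 1000 = 107.7 t
  SiO2: 60.44% × 1000 = 604.4 t
  CaO: 7.266% × 1000 = 72.66 t
  SrO: 5.091% × 1000 = 50.91 t
Sums-versus-targets review applying the batch weights above, at the basis given (oxide sums agree with the targets within answer rounding):
  Al2O3: 529.2·0.003000 + 163.4·0.9960 = 164.3 t (target 164.3 t)
  BaO: 139.5·0.7723 = 107.7 t (target 107.7 t)
  SiO2: 151.0·0.5158 + 529.2·0.9950 = 604.4 t (target 604.4 t)
  CaO: 151.0·0.4812 = 72.66 t (target 72.66 t)
  SrO: 72.74·0.6999 = 50.91 t (target 50.91 t)
Glass-mass sanity pass: total batch − LOI = 1000 t (summing oxide targets gives 1000 t; stated basis 1000 t — rounding explains the deltas).
Whole-batch sum: Σ batch = 1056 t; the LOI term Σ batch·LOI equals 55.76 t; as yield: glass ÷ batch → 94.72%.

Batch per 1000 t vitreous product:
  BaCO3: 139.5 t
  Wollastonite: 151.0 t
  Strontianite: 72.74 t
  Sand: 529.2 t
  Tabular alumina: 163.4 t
Total batch = 1056 t; LOI loss = 55.76 t; yield = 94.72%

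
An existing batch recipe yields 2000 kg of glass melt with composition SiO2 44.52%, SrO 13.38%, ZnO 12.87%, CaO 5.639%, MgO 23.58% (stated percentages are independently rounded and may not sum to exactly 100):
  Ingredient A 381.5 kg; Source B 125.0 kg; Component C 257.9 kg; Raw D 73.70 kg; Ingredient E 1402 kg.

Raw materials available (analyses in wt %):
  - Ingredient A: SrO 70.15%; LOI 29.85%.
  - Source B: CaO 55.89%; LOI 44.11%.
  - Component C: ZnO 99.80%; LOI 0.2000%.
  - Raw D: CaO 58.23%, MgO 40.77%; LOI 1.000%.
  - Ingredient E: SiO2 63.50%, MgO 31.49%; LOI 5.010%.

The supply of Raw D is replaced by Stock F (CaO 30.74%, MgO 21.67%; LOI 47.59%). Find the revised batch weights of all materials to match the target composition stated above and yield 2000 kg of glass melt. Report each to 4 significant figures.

The working math carries full precision at all times. Rounding to four significant digits extends to each mid-chain value as shown — every reported result is rounded a single time; all derived quantities are rebuilt using the weight values at 2000 kg of glass in full float precision (the five compositions, glass mass, ignition loss, the totals, the yield) exactly as shown in question or answer.
Oxide mass targets, per 2000 kg glass melt:
  SiO2: 44.52% × 2000 = 890.4 kg
  SrO: 13.38% × 2000 = 267.6 kg
  ZnO: 12.87% × 2000 = 257.4 kg
  CaO: 5.639% × 2000 = 112.8 kg
  MgO: 23.58% × 2000 = 471.6 kg
A balance pass over the oxides, working from each reported weight, at the basis given (target by target, the sums agree up to rounding of the answer):
  SiO2: 1402·0.6350 = 890.3 kg (target 890.4 kg)
  SrO: 381.5·0.7015 = 267.6 kg (target 267.6 kg)
  ZnO: 257.9·0.9980 = 257.4 kg (target 257.4 kg)
  CaO: 125.5·0.5589 + 138.7·0.3074 = 112.8 kg (target 112.8 kg)
  MgO: 138.7·0.2167 + 1402·0.3149 = 471.5 kg (target 471.6 kg)
Glass-mass bookkeeping: batch Σ − ignition loss = 2000 kg (summing oxide targets gives 2000 kg; the stated basis being 2000 kg — any gap is answer rounding).
Batch grand total — Σ batch = 2306 kg; LOI loss = Σ batch·LOI = 306.0 kg; the yield ratio, glass ÷ batch: 86.73%.

Revised batch per 2000 kg glass melt:
  Ingredient A: 381.5 kg
  Source B: 125.5 kg
  Component C: 257.9 kg
  Stock F: 138.7 kg
  Ingredient E: 1402 kg
Total batch = 2306 kg; LOI loss = 306.0 kg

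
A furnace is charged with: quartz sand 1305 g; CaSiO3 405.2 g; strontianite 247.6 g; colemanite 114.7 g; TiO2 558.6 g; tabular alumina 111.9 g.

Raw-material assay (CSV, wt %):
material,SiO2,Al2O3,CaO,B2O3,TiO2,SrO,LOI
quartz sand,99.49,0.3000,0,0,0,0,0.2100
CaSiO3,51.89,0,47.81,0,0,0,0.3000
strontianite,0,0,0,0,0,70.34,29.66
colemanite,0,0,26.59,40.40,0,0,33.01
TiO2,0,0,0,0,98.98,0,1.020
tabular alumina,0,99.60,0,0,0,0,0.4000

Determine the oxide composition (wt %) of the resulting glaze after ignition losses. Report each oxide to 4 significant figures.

Mid-chain values are displayed rounded to 4 significant figures when written out — the whole derivation carries full precision from start to finish — a single rounding finalizes each reported result. All derived quantities are rebuilt from the batch weights on 2622 g of glass in full float precision (yield, six oxide percentages, totals, net glass mass, LOI), exactly as printed in the problem or answer text.
What the batch supplies per oxide:
  SiO2: 1305·0.9949 + 405.2·0.5189 = 1509 g
  Al2O3: 1305·0.003000 + 111.9·0.9960 = 115.4 g
  CaO: 405.2·0.4781 + 114.7·0.2659 = 224.2 g
  B2O3: 114.7·0.4040 = 46.34 g
  TiO2: 558.6·0.9898 = 552.9 g
  SrO: 247.6·0.7034 = 174.2 g
LOI: 1305·0.002100 + 405.2·0.003000 + 247.6·0.2966 + 114.7·0.3301 + 558.6·0.01020 + 111.9·0.004000 = 121.4 g
Glass mass = batch − LOI = 2743 − 121.4 = 2622 g (= Σ oxide masses)
wt % = oxide mass / glass mass × 100

Glass mass = 2622 g (batch 2743 − LOI 121.4).
Composition: SiO2 57.55%, Al2O3 4.401%, CaO 8.553%, B2O3 1.768%, TiO2 21.09%, SrO 6.643%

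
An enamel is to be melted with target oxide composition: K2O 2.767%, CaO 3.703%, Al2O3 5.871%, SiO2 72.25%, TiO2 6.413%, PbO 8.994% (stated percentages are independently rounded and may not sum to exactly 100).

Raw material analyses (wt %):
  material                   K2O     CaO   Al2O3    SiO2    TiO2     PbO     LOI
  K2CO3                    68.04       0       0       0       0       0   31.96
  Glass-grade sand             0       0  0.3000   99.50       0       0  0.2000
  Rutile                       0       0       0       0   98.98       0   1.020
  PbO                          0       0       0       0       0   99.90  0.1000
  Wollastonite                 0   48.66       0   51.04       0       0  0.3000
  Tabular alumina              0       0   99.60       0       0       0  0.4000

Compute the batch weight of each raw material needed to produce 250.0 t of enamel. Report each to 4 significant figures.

In-progress results are printed rounded to four significant digits at each printed step; the whole derivation maintains full float precision end to end. Each reported figure receives exactly one rounding; all derived quantities are recomputed starting from the weights per 250.0 t of glass at full precision (the six compositions, yield, the totals, ignition loss, net glass mass), precisely as stated by the problem or answer text.
The oxide mass targets at 250.0 t enamel:
  K2O: 2.767% × 250.0 = 6.918 t
  CaO: 3.703% × 250.0 = 9.258 t
  Al2O3: 5.871% × 250.0 = 14.68 t
  SiO2: 72.25% × 250.0 = 180.6 t
  TiO2: 6.413% × 250.0 = 16.03 t
  PbO: 8.994% × 250.0 = 22.48 t
Per-oxide balance check on the weights just shown, versus the basis set out (every target is met by its sum inside rounding margins):
  K2O: 10.17·0.6804 = 6.920 t (target 6.918 t)
  CaO: 19.02·0.4866 = 9.255 t (target 9.258 t)
  Al2O3: 171.8·0.003000 + 14.22·0.9960 = 14.68 t (target 14.68 t)
  SiO2: 171.8·0.9950 + 19.02·0.5104 = 180.6 t (target 180.6 t)
  TiO2: 16.20·0.9898 = 16.03 t (target 16.03 t)
  PbO: 22.51·0.9990 = 22.49 t (target 22.48 t)
Glass-mass closure: whole batch net of LOI = 250.0 t (the targets, summed, come to 250.0 t; versus the stated basis of 250.0 t — any gap is answer rounding).
Batch total: Σ batch = 253.9 t; ignition loss, Σ(batch × LOI) = 3.896 t; yield = glass ÷ total batch = 98.47%.

Batch per 250.0 t enamel:
  K2CO3: 10.17 t
  Glass-grade sand: 171.8 t
  Rutile: 16.20 t
  PbO: 22.51 t
  Wollastonite: 19.02 t
  Tabular alumina: 14.22 t
Total batch = 253.9 t; LOI loss = 3.896 t; yield = 98.47%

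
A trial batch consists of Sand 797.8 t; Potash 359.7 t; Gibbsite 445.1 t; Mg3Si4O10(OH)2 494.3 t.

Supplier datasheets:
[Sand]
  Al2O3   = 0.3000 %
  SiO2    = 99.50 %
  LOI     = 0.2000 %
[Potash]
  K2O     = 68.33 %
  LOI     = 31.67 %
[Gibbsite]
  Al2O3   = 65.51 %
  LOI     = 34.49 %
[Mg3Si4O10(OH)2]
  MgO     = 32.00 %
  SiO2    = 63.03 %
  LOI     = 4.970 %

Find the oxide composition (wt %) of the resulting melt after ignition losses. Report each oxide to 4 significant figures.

Values along the way are printed rounded to 4 significant figures at each printed step; every computation keeps exact precision end to end; every reported result is rounded exactly once — derived quantities (yield, the totals, ignition loss, the four compositions, glass mass) are rebuilt from the weighed amounts for 1803 t of glass at exact precision as quoted within the problem or the answer.
Per-oxide mass from batch:
  Al2O3: 797.8·0.003000 + 445.1·0.6551 = 294.0 t
  MgO: 494.3·0.3200 = 158.2 t
  SiO2: 797.8·0.9950 + 494.3·0.6303 = 1105 t
  K2O: 359.7·0.6833 = 245.8 t
LOI: 797.8·0.002000 + 359.7·0.3167 + 445.1·0.3449 + 494.3·0.04970 = 293.6 t
batch − LOI leaves glass = 2097 − 293.6 = 1803 t (= Σ oxide masses)
wt %: oxide over glass, times 100

Glass mass = 1803 t (batch 2097 − LOI 293.6).
Composition: Al2O3 16.30%, MgO 8.771%, SiO2 61.30%, K2O 13.63%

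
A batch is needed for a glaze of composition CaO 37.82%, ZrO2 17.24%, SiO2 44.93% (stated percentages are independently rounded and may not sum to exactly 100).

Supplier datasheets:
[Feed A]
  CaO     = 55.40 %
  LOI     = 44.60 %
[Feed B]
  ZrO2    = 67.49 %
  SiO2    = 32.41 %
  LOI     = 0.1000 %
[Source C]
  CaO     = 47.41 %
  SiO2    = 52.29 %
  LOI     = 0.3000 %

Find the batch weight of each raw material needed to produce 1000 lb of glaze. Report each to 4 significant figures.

Values along the way are displayed rounded off to 4 significant figures within the worked lines. The working math holds full precision through every step; each reported figure is rounded just once; all derived quantities, which include net glass mass, the yield, LOI, the totals, the three compositions, are recomputed in full float precision, as written in either problem or answer, starting from the weights on 1000 lb of glass.
The oxide mass targets at 1000 lb glaze:
  CaO: 37.82% × 1000 = 378.2 lb
  ZrO2: 17.24% × 1000 = 172.4 lb
  SiO2: 44.93% × 1000 = 449.3 lb
Balance tally, oxide-wise, applying the batch weights above, relative to the basis at hand (sums match the target masses up to rounding of the answer):
  CaO: 82.84·0.5540 + 700.9·0.4741 = 378.2 lb (target 378.2 lb)
  ZrO2: 255.4·0.6749 = 172.4 lb (target 172.4 lb)
  SiO2: 255.4·0.3241 + 700.9·0.5229 = 449.3 lb (target 449.3 lb)
The glass-mass cross-check: net batch after ignition = 999.8 lb (targets for the oxides total 999.9 lb; stated basis 1000 lb — a pure rounding effect).
Total batch = Σ batch = 1039 lb; Σ batch·LOI gives LOI loss = 39.30 lb; glass ÷ batch gives a yield of 96.22%.

Batch per 1000 lb glaze:
  Feed A: 82.84 lb
  Feed B: 255.4 lb
  Source C: 700.9 lb
Total batch = 1039 lb; LOI loss = 39.30 lb; yield = 96.22%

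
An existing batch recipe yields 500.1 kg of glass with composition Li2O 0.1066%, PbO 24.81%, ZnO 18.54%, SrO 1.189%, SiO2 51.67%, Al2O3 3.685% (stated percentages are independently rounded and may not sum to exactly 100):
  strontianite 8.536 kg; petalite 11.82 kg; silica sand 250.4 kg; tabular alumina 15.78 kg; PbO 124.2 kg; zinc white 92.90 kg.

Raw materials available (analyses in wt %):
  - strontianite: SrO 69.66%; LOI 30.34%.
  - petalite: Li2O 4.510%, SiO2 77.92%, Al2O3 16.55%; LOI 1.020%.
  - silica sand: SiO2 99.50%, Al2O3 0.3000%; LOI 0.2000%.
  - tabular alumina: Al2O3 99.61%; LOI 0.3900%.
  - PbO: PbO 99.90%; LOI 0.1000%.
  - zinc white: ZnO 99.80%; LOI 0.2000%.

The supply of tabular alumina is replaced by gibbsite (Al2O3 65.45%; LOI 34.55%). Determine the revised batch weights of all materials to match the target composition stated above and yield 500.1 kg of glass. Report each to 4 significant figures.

Revised batch per 500.1 kg glass:
  strontianite: 8.536 kg
  petalite: 11.82 kg
  silica sand: 250.4 kg
  gibbsite: 24.02 kg
  PbO: 124.2 kg
  zinc white: 92.90 kg
Total batch = 511.9 kg; LOI loss = 11.82 kg

The working math holds full float precision at each step; the intermediate values are printed rounded off to 4 significant digits alongside each step. Each reported figure is rounded just once; the derived quantities, including totals, yield, the six compositions, net glass mass, ignition loss, are carried starting from the weights per 500.1 kg of glass at full float precision, as given in the problem or answer text.
Oxide-by-oxide targets in 500.1 kg glass:
  Li2O: 0.1066% × 500.1 = 0.5331 kg
  PbO: 24.81% × 500.1 = 124.1 kg
  ZnO: 18.54% × 500.1 = 92.72 kg
  SrO: 1.189% × 500.1 = 5.946 kg
  SiO2: 51.67% × 500.1 = 258.4 kg
  Al2O3: 3.685% × 500.1 = 18.43 kg
Sums-versus-targets review with the batch weights as given, per the basis as stated (delivered sums recover each target modulo rounding of the values):
  Li2O: 11.82·0.04510 = 0.5331 kg (target 0.5331 kg)
  PbO: 124.2·0.9990 = 124.1 kg (target 124.1 kg)
  ZnO: 92.90·0.9980 = 92.71 kg (target 92.72 kg)
  SrO: 8.536·0.6966 = 5.946 kg (target 5.946 kg)
  SiO2: 11.82·0.7792 + 250.4·0.9950 = 258.4 kg (target 258.4 kg)
  Al2O3: 11.82·0.1655 + 250.4·0.003000 + 24.02·0.6545 = 18.43 kg (target 18.43 kg)
Glass-mass bookkeeping: the batch minus its LOI: 500.1 kg (the Σ of target masses is 500.1 kg; with the basis standing at 500.1 kg — rounding explains the deltas).
Total batch = Σ batch = 511.9 kg; the LOI term Σ batch·LOI equals 11.82 kg; yield = glass ÷ total batch = 97.69%.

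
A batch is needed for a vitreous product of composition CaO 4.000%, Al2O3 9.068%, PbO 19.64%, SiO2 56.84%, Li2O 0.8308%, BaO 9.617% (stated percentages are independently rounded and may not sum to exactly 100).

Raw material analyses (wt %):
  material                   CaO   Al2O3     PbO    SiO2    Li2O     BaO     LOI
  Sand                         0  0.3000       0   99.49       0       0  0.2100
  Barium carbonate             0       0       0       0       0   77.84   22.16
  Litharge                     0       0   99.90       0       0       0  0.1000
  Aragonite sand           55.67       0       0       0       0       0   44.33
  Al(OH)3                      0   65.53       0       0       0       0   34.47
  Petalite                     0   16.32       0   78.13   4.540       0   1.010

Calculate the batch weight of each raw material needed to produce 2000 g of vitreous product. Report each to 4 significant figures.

Every computation runs at exact precision at every stage. The intermediate values appear with 4-significant-digit rounding alongside each step. Every reported result is rounded once only — all derived quantities are computed at full float precision (the six compositions, glass mass, the yield, ignition loss, the totals) using the weight values on 2000 g of glass as given in the question or the answer.
Target masses of each oxide per 2000 g vitreous product:
  CaO: 4.000% × 2000 = 80.00 g
  Al2O3: 9.068% × 2000 = 181.4 g
  PbO: 19.64% × 2000 = 392.8 g
  SiO2: 56.84% × 2000 = 1137 g
  Li2O: 0.8308% × 2000 = 16.62 g
  BaO: 9.617% × 2000 = 192.3 g
Per-oxide balance check with the batch weights as given, per the basis as stated (every target is met by its sum given rounding of the digits):
  CaO: 143.7·0.5567 = 80.00 g (target 80.00 g)
  Al2O3: 855.2·0.003000 + 181.7·0.6553 + 366.0·0.1632 = 181.4 g (target 181.4 g)
  PbO: 393.2·0.9990 = 392.8 g (target 392.8 g)
  SiO2: 855.2·0.9949 + 366.0·0.7813 = 1137 g (target 1137 g)
  Li2O: 366.0·0.04540 = 16.62 g (target 16.62 g)
  BaO: 247.1·0.7784 = 192.3 g (target 192.3 g)
Consistency of the glass mass: batch Σ − ignition loss = 2000 g (the targets, summed, come to 2000 g; basis as stated: 2000 g — gaps are rounding artifacts).
Total batch = Σ batch = 2187 g; the LOI term Σ batch·LOI equals 187.0 g; yield: glass divided by total = 91.45%.

Batch per 2000 g vitreous product:
  Sand: 855.2 g
  Barium carbonate: 247.1 g
  Litharge: 393.2 g
  Aragonite sand: 143.7 g
  Al(OH)3: 181.7 g
  Petalite: 366.0 g
Total batch = 2187 g; LOI loss = 187.0 g; yield = 91.45%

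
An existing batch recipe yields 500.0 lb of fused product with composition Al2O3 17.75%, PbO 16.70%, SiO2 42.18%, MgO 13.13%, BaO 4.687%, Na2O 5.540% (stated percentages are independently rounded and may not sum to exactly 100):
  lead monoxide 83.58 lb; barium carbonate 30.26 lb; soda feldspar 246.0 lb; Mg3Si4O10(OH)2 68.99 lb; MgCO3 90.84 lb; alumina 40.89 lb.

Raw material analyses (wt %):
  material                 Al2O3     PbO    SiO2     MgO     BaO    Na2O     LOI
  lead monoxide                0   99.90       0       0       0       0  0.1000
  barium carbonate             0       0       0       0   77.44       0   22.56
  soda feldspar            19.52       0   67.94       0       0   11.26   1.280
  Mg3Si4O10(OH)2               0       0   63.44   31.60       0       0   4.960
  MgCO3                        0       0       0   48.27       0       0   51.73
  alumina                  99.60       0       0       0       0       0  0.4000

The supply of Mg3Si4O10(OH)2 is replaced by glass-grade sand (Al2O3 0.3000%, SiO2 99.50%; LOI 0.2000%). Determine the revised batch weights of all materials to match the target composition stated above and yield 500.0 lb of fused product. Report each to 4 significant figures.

Revised batch per 500.0 lb fused product:
  lead monoxide: 83.58 lb
  barium carbonate: 30.26 lb
  soda feldspar: 246.0 lb
  glass-grade sand: 43.99 lb
  MgCO3: 136.0 lb
  alumina: 40.76 lb
Total batch = 580.6 lb; LOI loss = 80.66 lb

Exact precision is held throughout — mid-chain values are printed with 4-significant-figure rounding across the worked steps — exactly one rounding goes into each reported figure — the derived quantities are computed at full float precision (six oxide percentages, the totals, yield, net glass mass, LOI) from the weighed amounts at 500.0 lb of glass exactly as printed in the problem or answer text.
Oxide mass targets, per 500.0 lb fused product:
  Al2O3: 17.75% × 500.0 = 88.75 lb
  PbO: 16.70% × 500.0 = 83.50 lb
  SiO2: 42.18% × 500.0 = 210.9 lb
  MgO: 13.13% × 500.0 = 65.65 lb
  BaO: 4.687% × 500.0 = 23.44 lb
  Na2O: 5.540% × 500.0 = 27.70 lb
Sums-versus-targets review given the weights on record, under the basis named above (each sum matches its target mass inside rounding margins):
  Al2O3: 246.0·0.1952 + 43.99·0.003000 + 40.76·0.9960 = 88.75 lb (target 88.75 lb)
  PbO: 83.58·0.9990 = 83.50 lb (target 83.50 lb)
  SiO2: 246.0·0.6794 + 43.99·0.9950 = 210.9 lb (target 210.9 lb)
  MgO: 136.0·0.4827 = 65.65 lb (target 65.65 lb)
  BaO: 30.26·0.7744 = 23.43 lb (target 23.44 lb)
  Na2O: 246.0·0.1126 = 27.70 lb (target 27.70 lb)
Glass-mass bookkeeping: total batch − LOI = 499.9 lb (summing oxide targets gives 499.9 lb; basis as stated: 500.0 lb — gaps are rounding artifacts).
Summing the batch: Σ batch = 580.6 lb; LOI loss = Σ batch·LOI = 80.66 lb; the yield ratio, glass ÷ batch: 86.11%.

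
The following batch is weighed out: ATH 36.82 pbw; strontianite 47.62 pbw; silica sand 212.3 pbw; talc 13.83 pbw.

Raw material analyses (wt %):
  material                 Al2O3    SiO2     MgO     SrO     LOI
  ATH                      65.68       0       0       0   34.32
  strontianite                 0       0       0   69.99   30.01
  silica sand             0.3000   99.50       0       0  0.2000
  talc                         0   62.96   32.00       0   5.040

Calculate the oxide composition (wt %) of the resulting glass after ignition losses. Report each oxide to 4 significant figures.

The working math maintains exact precision from start to finish; in-progress results appear rounded off to 4 significant digits within the worked lines — each reported figure is rounded once only. Derived quantities are rebuilt in full float precision (glass mass, LOI, the yield, the totals, the four compositions) using the weight values on 282.5 pbw of glass, as quoted within the question or the answer.
Mass of each oxide from the mix:
  Al2O3: 36.82·0.6568 + 212.3·0.003000 = 24.82 pbw
  SiO2: 212.3·0.9950 + 13.83·0.6296 = 219.9 pbw
  MgO: 13.83·0.3200 = 4.426 pbw
  SrO: 47.62·0.6999 = 33.33 pbw
LOI: 36.82·0.3432 + 47.62·0.3001 + 212.3·0.002000 + 13.83·0.05040 = 28.05 pbw
Glass mass = batch − LOI = 310.6 − 28.05 = 282.5 pbw (the oxide masses sum to this)
each oxide over glass, ×100, is wt %

Glass mass = 282.5 pbw (batch 310.6 − LOI 28.05).
Composition: Al2O3 8.785%, SiO2 77.85%, MgO 1.566%, SrO 11.80%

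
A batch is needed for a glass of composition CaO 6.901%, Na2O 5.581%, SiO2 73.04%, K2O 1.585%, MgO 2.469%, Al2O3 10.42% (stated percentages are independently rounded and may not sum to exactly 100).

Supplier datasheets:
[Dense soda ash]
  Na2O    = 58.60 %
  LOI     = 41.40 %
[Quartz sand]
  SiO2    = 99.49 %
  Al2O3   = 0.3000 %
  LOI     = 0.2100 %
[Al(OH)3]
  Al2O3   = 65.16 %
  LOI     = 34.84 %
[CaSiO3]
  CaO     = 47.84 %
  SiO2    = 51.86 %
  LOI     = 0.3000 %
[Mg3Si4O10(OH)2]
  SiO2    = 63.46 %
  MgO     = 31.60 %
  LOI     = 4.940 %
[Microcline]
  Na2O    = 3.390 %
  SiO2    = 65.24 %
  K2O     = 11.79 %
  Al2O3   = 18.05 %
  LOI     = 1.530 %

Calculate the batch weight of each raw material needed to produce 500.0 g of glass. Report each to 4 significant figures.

The intermediate values are shown rounded to four significant digits in the working — all internal work keeps full precision through the solve. Every reported value is rounded exactly once; derived quantities are recomputed in exact precision (yield, LOI, net glass mass, six oxide percentages, totals) using the weight values for 500.0 g of glass, precisely as stated by question or answer.
Oxide mass targets, per 500.0 g glass:
  CaO: 6.901% × 500.0 = 34.51 g
  Na2O: 5.581% × 500.0 = 27.90 g
  SiO2: 73.04% × 500.0 = 365.2 g
  K2O: 1.585% × 500.0 = 7.925 g
  MgO: 2.469% × 500.0 = 12.34 g
  Al2O3: 10.42% × 500.0 = 52.10 g
A balance pass over the oxides, from the weights as reported, against the basis in use (summed amounts equal target values within answer rounding):
  CaO: 72.13·0.4784 = 34.51 g (target 34.51 g)
  Na2O: 43.73·0.5860 + 67.22·0.03390 = 27.90 g (target 27.90 g)
  SiO2: 260.5·0.9949 + 72.13·0.5186 + 39.07·0.6346 + 67.22·0.6524 = 365.2 g (target 365.2 g)
  K2O: 67.22·0.1179 = 7.925 g (target 7.925 g)
  MgO: 39.07·0.3160 = 12.35 g (target 12.34 g)
  Al2O3: 260.5·0.003000 + 60.14·0.6516 + 67.22·0.1805 = 52.10 g (target 52.10 g)
Mass balance on the glass: whole batch net of LOI = 500.0 g (the Σ of target masses is 500.0 g; the stated basis being 500.0 g — a pure rounding effect).
Whole-batch sum: Σ batch = 542.8 g; LOI removed, Σ of batch·LOI: 42.78 g; yield: glass divided by total = 92.12%.

Batch per 500.0 g glass:
  Dense soda ash: 43.73 g
  Quartz sand: 260.5 g
  Al(OH)3: 60.14 g
  CaSiO3: 72.13 g
  Mg3Si4O10(OH)2: 39.07 g
  Microcline: 67.22 g
Total batch = 542.8 g; LOI loss = 42.78 g; yield = 92.12%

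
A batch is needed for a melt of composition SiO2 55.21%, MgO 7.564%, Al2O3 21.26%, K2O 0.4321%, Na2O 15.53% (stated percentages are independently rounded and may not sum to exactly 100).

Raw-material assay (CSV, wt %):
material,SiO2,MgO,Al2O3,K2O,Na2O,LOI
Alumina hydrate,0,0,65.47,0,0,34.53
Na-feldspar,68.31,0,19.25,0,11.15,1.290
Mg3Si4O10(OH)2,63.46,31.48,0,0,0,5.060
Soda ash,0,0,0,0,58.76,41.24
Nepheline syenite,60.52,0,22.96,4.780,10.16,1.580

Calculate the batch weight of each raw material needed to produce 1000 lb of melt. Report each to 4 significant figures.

The whole derivation runs at full precision at each step — rounding to 4 significant digits extends to each working value as displayed; each reported figure receives exactly one rounding; the derived quantities are computed at exact precision (the yield, ignition loss, net glass mass, five oxide percentages, totals) from the batch weights for 1000 lb of glass as they appear in the problem or answer text.
Oxide mass targets, per 1000 lb melt:
  SiO2: 55.21% × 1000 = 552.1 lb
  MgO: 7.564% × 1000 = 75.64 lb
  Al2O3: 21.26% × 1000 = 212.6 lb
  K2O: 0.4321% × 1000 = 4.321 lb
  Na2O: 15.53% × 1000 = 155.3 lb
Oxide-by-oxide audit with the batch weights as given, at the basis given (sums match the target masses net of answer rounding effects):
  SiO2: 504.9·0.6831 + 240.3·0.6346 + 90.40·0.6052 = 552.1 lb (target 552.1 lb)
  MgO: 240.3·0.3148 = 75.65 lb (target 75.64 lb)
  Al2O3: 144.6·0.6547 + 504.9·0.1925 + 90.40·0.2296 = 212.6 lb (target 212.6 lb)
  K2O: 90.40·0.04780 = 4.321 lb (target 4.321 lb)
  Na2O: 504.9·0.1115 + 152.9·0.5876 + 90.40·0.1016 = 155.3 lb (target 155.3 lb)
Glass mass check: the batch minus its LOI: 1000 lb (the Σ of target masses is 1000 lb; stated basis 1000 lb — deltas are rounding alone).
Total batch = Σ batch = 1133 lb; Σ batch·LOI gives LOI loss = 133.1 lb; yield = glass ÷ total batch = 88.25%.

Batch per 1000 lb melt:
  Alumina hydrate: 144.6 lb
  Na-feldspar: 504.9 lb
  Mg3Si4O10(OH)2: 240.3 lb
  Soda ash: 152.9 lb
  Nepheline syenite: 90.40 lb
Total batch = 1133 lb; LOI loss = 133.1 lb; yield = 88.25%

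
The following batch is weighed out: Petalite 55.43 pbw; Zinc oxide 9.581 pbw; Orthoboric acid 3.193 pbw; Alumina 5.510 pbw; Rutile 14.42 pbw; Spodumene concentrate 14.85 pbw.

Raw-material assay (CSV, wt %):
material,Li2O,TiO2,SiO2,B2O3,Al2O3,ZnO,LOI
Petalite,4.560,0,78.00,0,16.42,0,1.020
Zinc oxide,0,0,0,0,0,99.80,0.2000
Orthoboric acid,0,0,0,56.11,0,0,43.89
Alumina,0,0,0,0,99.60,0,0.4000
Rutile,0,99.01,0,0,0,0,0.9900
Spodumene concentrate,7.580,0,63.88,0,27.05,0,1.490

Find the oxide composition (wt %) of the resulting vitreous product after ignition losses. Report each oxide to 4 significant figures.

Each numeric step holds full precision through the solve; working values appear rounded to 4 significant figures at each printed step. Every reported number includes exactly one rounding — all derived quantities, including glass mass, the six compositions, totals, ignition loss, the yield, are rebuilt from the weighed amounts on 100.6 pbw of glass at full float precision exactly as printed in the problem or the answer.
Mass of each oxide from the mix:
  Li2O: 55.43·0.04560 + 14.85·0.07580 = 3.653 pbw
  TiO2: 14.42·0.9901 = 14.28 pbw
  SiO2: 55.43·0.7800 + 14.85·0.6388 = 52.72 pbw
  B2O3: 3.193·0.5611 = 1.792 pbw
  Al2O3: 55.43·0.1642 + 5.510·0.9960 + 14.85·0.2705 = 18.61 pbw
  ZnO: 9.581·0.9980 = 9.562 pbw
LOI: 55.43·0.01020 + 9.581·0.002000 + 3.193·0.4389 + 5.510·0.004000 + 14.42·0.009900 + 14.85·0.01490 = 2.372 pbw
The glass mass, total less LOI, = 103.0 − 2.372 = 100.6 pbw (the oxide masses sum to this)
oxide / glass × 100 gives the wt %

Glass mass = 100.6 pbw (batch 103.0 − LOI 2.372).
Composition: Li2O 3.631%, TiO2 14.19%, SiO2 52.40%, B2O3 1.781%, Al2O3 18.49%, ZnO 9.504%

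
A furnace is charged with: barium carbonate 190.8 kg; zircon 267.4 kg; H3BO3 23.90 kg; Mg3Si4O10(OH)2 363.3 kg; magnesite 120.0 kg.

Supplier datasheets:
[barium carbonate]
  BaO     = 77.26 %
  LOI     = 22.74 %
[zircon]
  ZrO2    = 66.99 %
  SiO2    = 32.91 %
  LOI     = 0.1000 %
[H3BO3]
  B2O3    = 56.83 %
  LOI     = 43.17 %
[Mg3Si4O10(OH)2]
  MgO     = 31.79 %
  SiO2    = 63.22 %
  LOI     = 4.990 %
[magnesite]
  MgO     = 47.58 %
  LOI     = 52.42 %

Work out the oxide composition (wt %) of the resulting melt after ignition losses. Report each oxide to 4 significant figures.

Glass mass = 830.4 kg (batch 965.4 − LOI 135.0).
Composition: MgO 20.78%, BaO 17.75%, ZrO2 21.57%, SiO2 38.26%, B2O3 1.636%

All arithmetic runs at exact precision end to end. The intermediate values are displayed (rounded to four significant figures) in the working; exactly one rounding lands on every reported value; the derived quantities (five oxide percentages, the totals, LOI, glass mass, the yield) are computed in full float precision from the batch weights for 830.4 kg of glass, as given in problem or answer.
Oxide masses out of the charge:
  MgO: 363.3·0.3179 + 120.0·0.4758 = 172.6 kg
  BaO: 190.8·0.7726 = 147.4 kg
  ZrO2: 267.4·0.6699 = 179.1 kg
  SiO2: 267.4·0.3291 + 363.3·0.6322 = 317.7 kg
  B2O3: 23.90·0.5683 = 13.58 kg
LOI: 190.8·0.2274 + 267.4·0.001000 + 23.90·0.4317 + 363.3·0.04990 + 120.0·0.5242 = 135.0 kg
Resulting glass, batch − LOI: 965.4 − 135.0 = 830.4 kg (= the summed oxide contributions)
oxide / glass × 100 gives the wt %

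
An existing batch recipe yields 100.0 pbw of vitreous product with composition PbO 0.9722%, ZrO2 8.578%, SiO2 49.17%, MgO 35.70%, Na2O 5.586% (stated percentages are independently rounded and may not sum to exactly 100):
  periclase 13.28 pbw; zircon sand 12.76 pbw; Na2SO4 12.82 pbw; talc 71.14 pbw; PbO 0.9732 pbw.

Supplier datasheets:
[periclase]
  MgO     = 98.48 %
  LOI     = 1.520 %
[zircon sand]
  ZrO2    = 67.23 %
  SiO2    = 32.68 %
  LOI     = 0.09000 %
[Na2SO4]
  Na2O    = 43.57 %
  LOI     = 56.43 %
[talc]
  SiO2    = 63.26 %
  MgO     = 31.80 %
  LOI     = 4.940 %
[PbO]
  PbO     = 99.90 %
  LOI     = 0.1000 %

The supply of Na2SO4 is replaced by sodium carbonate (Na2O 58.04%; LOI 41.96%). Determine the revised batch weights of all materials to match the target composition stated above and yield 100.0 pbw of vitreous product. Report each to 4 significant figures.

Revised batch per 100.0 pbw vitreous product:
  periclase: 13.28 pbw
  zircon sand: 12.76 pbw
  sodium carbonate: 9.624 pbw
  talc: 71.14 pbw
  PbO: 0.9732 pbw
Total batch = 107.8 pbw; LOI loss = 7.767 pbw

Values along the way are shown, rounded to 4 significant digits, across the worked steps — the working math keeps full precision through the solve. Each reported number sees exactly one rounding — derived quantities, which include the yield, the totals, the five compositions, net glass mass, ignition loss, are recomputed in exact precision, as set out in either problem or answer, from the batch weights per 100.0 pbw of glass.
Per-oxide target masses for 100.0 pbw vitreous product:
  PbO: 0.9722% × 100.0 = 0.9722 pbw
  ZrO2: 8.578% × 100.0 = 8.578 pbw
  SiO2: 49.17% × 100.0 = 49.17 pbw
  MgO: 35.70% × 100.0 = 35.70 pbw
  Na2O: 5.586% × 100.0 = 5.586 pbw
Sums-versus-targets review working from each reported weight, relative to the basis at hand (delivered sums recover each target inside rounding margins):
  PbO: 0.9732·0.9990 = 0.9722 pbw (target 0.9722 pbw)
  ZrO2: 12.76·0.6723 = 8.579 pbw (target 8.578 pbw)
  SiO2: 12.76·0.3268 + 71.14·0.6326 = 49.17 pbw (target 49.17 pbw)
  MgO: 13.28·0.9848 + 71.14·0.3180 = 35.70 pbw (target 35.70 pbw)
  Na2O: 9.624·0.5804 = 5.586 pbw (target 5.586 pbw)
Mass balance on the glass: whole batch net of LOI = 100.0 pbw (oxide target masses add up to 100.0 pbw; with the basis standing at 100.0 pbw — any gap is answer rounding).
Batch grand total — Σ batch = 107.8 pbw; LOI loss = Σ batch·LOI = 7.767 pbw; yield = glass ÷ total batch = 92.79%.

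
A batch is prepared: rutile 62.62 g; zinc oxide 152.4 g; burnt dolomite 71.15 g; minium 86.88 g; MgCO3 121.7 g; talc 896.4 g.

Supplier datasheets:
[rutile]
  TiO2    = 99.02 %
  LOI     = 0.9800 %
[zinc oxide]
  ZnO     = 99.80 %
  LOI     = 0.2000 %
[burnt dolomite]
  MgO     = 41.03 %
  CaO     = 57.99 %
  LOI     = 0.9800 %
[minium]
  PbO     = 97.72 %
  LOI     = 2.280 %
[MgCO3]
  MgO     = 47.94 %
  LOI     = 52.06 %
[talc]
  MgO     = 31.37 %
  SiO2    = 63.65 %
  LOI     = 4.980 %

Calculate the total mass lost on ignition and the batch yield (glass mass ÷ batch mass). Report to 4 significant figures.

Values along the way are displayed, with 4-significant-figure rounding, as written. The working math carries full float precision at each step. Each reported number is rounded just once. Derived quantities, which include six oxide percentages, the yield, glass mass, the totals, LOI, are rebuilt in full precision, exactly as printed in question or answer, from the weighed amounts on 1280 g of glass.
Loss on ignition, line by line:
  rutile: 62.62 × 0.009800 = 0.6137 g
  zinc oxide: 152.4 × 0.002000 = 0.3048 g
  burnt dolomite: 71.15 × 0.009800 = 0.6973 g
  minium: 86.88 × 0.02280 = 1.981 g
  MgCO3: 121.7 × 0.5206 = 63.36 g
  talc: 896.4 × 0.04980 = 44.64 g
Total LOI = 111.6 g
Glass = batch − LOI = 1391 − 111.6 = 1280 g

LOI loss = 111.6 g; glass = 1280 g; yield = 91.98%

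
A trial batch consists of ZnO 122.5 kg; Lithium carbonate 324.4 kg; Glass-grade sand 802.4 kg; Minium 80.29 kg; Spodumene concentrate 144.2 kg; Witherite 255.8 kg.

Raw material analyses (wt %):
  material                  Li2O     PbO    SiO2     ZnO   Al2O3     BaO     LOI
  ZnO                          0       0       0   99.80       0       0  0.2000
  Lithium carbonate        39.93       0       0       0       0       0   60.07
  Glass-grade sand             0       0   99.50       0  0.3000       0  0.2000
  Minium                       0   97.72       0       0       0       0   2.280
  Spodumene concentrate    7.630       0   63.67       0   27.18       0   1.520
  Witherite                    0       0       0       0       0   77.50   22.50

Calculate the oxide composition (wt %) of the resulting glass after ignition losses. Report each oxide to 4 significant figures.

The whole derivation runs at full precision all the way through. The intermediate values appear, with 4-significant-digit rounding, on the page; every reported figure receives exactly one rounding. The derived quantities (the totals, six oxide percentages, yield, net glass mass, ignition loss) are computed from the batch weights at 1471 kg of glass in full precision, as they appear in either problem or answer.
Oxide masses out of the charge:
  Li2O: 324.4·0.3993 + 144.2·0.07630 = 140.5 kg
  PbO: 80.29·0.9772 = 78.46 kg
  SiO2: 802.4·0.9950 + 144.2·0.6367 = 890.2 kg
  ZnO: 122.5·0.9980 = 122.3 kg
  Al2O3: 802.4·0.003000 + 144.2·0.2718 = 41.60 kg
  BaO: 255.8·0.7750 = 198.2 kg
LOI: 122.5·0.002000 + 324.4·0.6007 + 802.4·0.002000 + 80.29·0.02280 + 144.2·0.01520 + 255.8·0.2250 = 258.3 kg
Net of LOI, the glass mass = 1730 − 258.3 = 1471 kg (= the summed oxide contributions)
wt % = 100 × oxide mass / glass mass

Glass mass = 1471 kg (batch 1730 − LOI 258.3).
Composition: Li2O 9.552%, PbO 5.333%, SiO2 60.50%, ZnO 8.309%, Al2O3 2.827%, BaO 13.47%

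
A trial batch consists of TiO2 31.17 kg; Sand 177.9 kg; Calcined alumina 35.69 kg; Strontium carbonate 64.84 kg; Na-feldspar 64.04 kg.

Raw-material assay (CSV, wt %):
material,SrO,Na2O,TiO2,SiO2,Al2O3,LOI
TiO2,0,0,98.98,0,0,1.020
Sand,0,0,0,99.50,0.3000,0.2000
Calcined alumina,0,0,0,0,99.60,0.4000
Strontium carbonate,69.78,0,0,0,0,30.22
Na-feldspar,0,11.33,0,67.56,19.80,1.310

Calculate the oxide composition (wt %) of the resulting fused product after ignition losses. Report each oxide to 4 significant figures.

The working math carries full precision throughout; values along the way are shown rounded off to 4 significant figures between the steps; every reported figure is rounded only once — all derived quantities are re-derived from the weighed amounts on 352.4 kg of glass in full precision (the yield, the totals, net glass mass, LOI, the five compositions), as they appear in the problem or the answer.
Oxide masses out of the charge:
  SrO: 64.84·0.6978 = 45.25 kg
  Na2O: 64.04·0.1133 = 7.256 kg
  TiO2: 31.17·0.9898 = 30.85 kg
  SiO2: 177.9·0.9950 + 64.04·0.6756 = 220.3 kg
  Al2O3: 177.9·0.003000 + 35.69·0.9960 + 64.04·0.1980 = 48.76 kg
LOI: 31.17·0.01020 + 177.9·0.002000 + 35.69·0.004000 + 64.84·0.3022 + 64.04·0.01310 = 21.25 kg
batch − LOI leaves glass = 373.6 − 21.25 = 352.4 kg (matching Σ of the oxides)
wt % = 100 × oxide mass / glass mass

Glass mass = 352.4 kg (batch 373.6 − LOI 21.25).
Composition: SrO 12.84%, Na2O 2.059%, TiO2 8.755%, SiO2 62.51%, Al2O3 13.84%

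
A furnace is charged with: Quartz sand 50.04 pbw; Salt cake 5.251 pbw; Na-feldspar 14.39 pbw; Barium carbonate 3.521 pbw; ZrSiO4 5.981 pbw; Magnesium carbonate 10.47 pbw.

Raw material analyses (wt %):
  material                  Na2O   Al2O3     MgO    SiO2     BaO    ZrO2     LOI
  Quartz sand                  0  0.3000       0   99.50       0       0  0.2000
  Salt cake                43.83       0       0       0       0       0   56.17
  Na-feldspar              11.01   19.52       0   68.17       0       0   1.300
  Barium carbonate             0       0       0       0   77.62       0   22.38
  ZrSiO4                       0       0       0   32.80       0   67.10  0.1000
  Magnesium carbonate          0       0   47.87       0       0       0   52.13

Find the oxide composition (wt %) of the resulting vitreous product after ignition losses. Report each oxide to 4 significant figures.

The working math holds full precision at all times — working values are shown (rounded to 4 significant digits) across the worked steps — a single rounding finalizes each reported figure — all derived quantities (net glass mass, yield, LOI, totals, the six compositions) are computed using the weight values on 80.16 pbw of glass at exact precision, as quoted within problem or answer.
Oxide-by-oxide delivered mass:
  Na2O: 5.251·0.4383 + 14.39·0.1101 = 3.886 pbw
  Al2O3: 50.04·0.003000 + 14.39·0.1952 = 2.959 pbw
  MgO: 10.47·0.4787 = 5.012 pbw
  SiO2: 50.04·0.9950 + 14.39·0.6817 + 5.981·0.3280 = 61.56 pbw
  BaO: 3.521·0.7762 = 2.733 pbw
  ZrO2: 5.981·0.6710 = 4.013 pbw
LOI: 50.04·0.002000 + 5.251·0.5617 + 14.39·0.01300 + 3.521·0.2238 + 5.981·0.001000 + 10.47·0.5213 = 9.489 pbw
Net of LOI, the glass mass = 89.65 − 9.489 = 80.16 pbw (consistent with Σ oxide mass)
wt % = oxide mass / glass mass × 100

Glass mass = 80.16 pbw (batch 89.65 − LOI 9.489).
Composition: Na2O 4.847%, Al2O3 3.691%, MgO 6.252%, SiO2 76.79%, BaO 3.409%, ZrO2 5.006%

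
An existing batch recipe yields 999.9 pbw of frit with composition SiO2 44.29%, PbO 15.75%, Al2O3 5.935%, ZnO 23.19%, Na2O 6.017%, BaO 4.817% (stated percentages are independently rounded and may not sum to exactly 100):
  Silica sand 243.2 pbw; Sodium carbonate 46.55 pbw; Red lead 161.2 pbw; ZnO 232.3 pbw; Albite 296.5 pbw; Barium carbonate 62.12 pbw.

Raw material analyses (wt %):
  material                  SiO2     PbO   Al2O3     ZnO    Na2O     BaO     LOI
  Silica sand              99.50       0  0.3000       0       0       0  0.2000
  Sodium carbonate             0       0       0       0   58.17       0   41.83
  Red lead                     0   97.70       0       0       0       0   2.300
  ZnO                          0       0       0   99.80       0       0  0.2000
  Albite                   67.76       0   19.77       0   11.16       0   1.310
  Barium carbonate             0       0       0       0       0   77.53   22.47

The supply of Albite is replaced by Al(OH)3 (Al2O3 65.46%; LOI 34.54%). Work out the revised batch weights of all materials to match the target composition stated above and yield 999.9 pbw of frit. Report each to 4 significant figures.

Values along the way are shown rounded off to 4 significant digits as written — each numeric step maintains full precision at every stage — each reported value is rounded only once — the derived quantities (glass mass, LOI, yield, the six compositions, totals) are carried starting from the weights per 999.9 pbw of glass at full float precision as written in the problem or answer text.
Target masses of each oxide per 999.9 pbw frit:
  SiO2: 44.29% × 999.9 = 442.9 pbw
  PbO: 15.75% × 999.9 = 157.5 pbw
  Al2O3: 5.935% × 999.9 = 59.34 pbw
  ZnO: 23.19% × 999.9 = 231.9 pbw
  Na2O: 6.017% × 999.9 = 60.16 pbw
  BaO: 4.817% × 999.9 = 48.17 pbw
Oxide-by-oxide audit using the reported weights, for the quoted basis mass (sum by sum, the targets are met given rounding of the digits):
  SiO2: 445.1·0.9950 = 442.9 pbw (target 442.9 pbw)
  PbO: 161.2·0.9770 = 157.5 pbw (target 157.5 pbw)
  Al2O3: 445.1·0.003000 + 88.62·0.6546 = 59.35 pbw (target 59.34 pbw)
  ZnO: 232.3·0.9980 = 231.8 pbw (target 231.9 pbw)
  Na2O: 103.4·0.5817 = 60.15 pbw (target 60.16 pbw)
  BaO: 62.12·0.7753 = 48.16 pbw (target 48.17 pbw)
Mass balance on the glass: the batch minus its LOI: 999.9 pbw (targets for the oxides total 999.9 pbw; against the stated basis, 999.9 pbw — rounding explains the deltas).
Batch total: Σ batch = 1093 pbw; loss to ignition Σ batch·LOI = 92.88 pbw; the yield ratio, glass ÷ batch: 91.50%.

Revised batch per 999.9 pbw frit:
  Silica sand: 445.1 pbw
  Sodium carbonate: 103.4 pbw
  Red lead: 161.2 pbw
  ZnO: 232.3 pbw
  Al(OH)3: 88.62 pbw
  Barium carbonate: 62.12 pbw
Total batch = 1093 pbw; LOI loss = 92.88 pbw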